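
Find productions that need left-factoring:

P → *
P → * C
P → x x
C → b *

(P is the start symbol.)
Yes, P has productions with common prefix '*'

Left-factoring is needed when two productions for the same non-terminal
share a common prefix on the right-hand side.

Productions for P:
  P → *
  P → * C
  P → x x

Found common prefix '*' in productions for P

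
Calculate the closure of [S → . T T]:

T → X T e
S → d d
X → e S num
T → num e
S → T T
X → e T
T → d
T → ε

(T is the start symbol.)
{ [S → . T T], [T → . X T e], [T → . d], [T → . num e], [T → .], [X → . e S num], [X → . e T] }

To compute CLOSURE, for each item [A → α.Bβ] where B is a non-terminal, add [B → .γ] for all productions B → γ; repeat for the newly added items until nothing changes.

Start with: [S → . T T]
  [S → . T T] has the dot before T: add [T → . X T e], [T → . num e], [T → . d], [T → .]
  [T → . X T e] has the dot before X: add [X → . e S num], [X → . e T]
No further items can be added.

CLOSURE = { [S → . T T], [T → . X T e], [T → . d], [T → . num e], [T → .], [X → . e S num], [X → . e T] }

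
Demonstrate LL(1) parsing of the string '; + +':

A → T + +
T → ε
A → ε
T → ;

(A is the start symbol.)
LL(1) parsing maintains a stack (initially the start symbol over $) and the input. At each step: if the stack top is a terminal, match it against the current input token; if it is a non-terminal N, replace it with the RHS of M[N, lookahead] (the unique production whose predict set contains the lookahead).

Stack is shown with the top on the left.

Stack    Input    Action
------------------------
A $      ; + + $  output A → T + +
T + + $  ; + + $  output T → ;
; + + $  ; + + $  match ';'
+ + $    + + $    match '+'
+ $      + $      match '+'
$        $        accept

The string is accepted.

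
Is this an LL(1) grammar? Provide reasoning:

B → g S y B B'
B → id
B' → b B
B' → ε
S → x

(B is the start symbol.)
No. Predict set conflict for B': { 'b' }

A grammar is LL(1) if for each non-terminal N with multiple productions, the predict sets of those productions are pairwise disjoint, where PREDICT(N → α) = (FIRST(α) \ {ε}) ∪ (FOLLOW(N) if α ⇒* ε).

Relevant sets:
  FOLLOW(B') = { $, 'b' }

For B:
  PREDICT(B → g S y B B') = { 'g' }
  PREDICT(B → id) = { 'id' }
For B':
  PREDICT(B' → b B) = { 'b' }
  PREDICT(B' → ε) = { $, 'b' }
S has a single production, so nothing to check there.

Conflict found: Predict set conflict for B': { 'b' }
The grammar is NOT LL(1).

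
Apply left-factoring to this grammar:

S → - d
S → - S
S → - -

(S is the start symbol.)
Left-factoring transforms A → αβ₁ | αβ₂ into A → αA' and A' → β₁ | β₂
(α is the longest common prefix among the alternatives). Repeat until
no nonterminal has two alternatives with a common prefix.

Round 1: S has alternatives sharing prefix '-'. Introduce S': S → - S'
  Add: S' → d
  Add: S' → S
  Add: S' → -

No remaining common prefixes — done.

Resulting grammar:
S → - S'
S' → d
S' → S
S' → -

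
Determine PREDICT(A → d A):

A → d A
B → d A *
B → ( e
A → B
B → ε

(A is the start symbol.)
PREDICT(A → d A) = (FIRST(RHS) \ {ε}) ∪ (FOLLOW(A) if ε ∈ FIRST(RHS), i.e. RHS ⇒* ε)
FIRST(d A) = { 'd' }
ε ∉ FIRST(d A), so FOLLOW(A) is not added.
PREDICT(A → d A) = { 'd' }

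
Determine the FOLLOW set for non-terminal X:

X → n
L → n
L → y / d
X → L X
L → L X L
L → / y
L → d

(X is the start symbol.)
To compute FOLLOW(X), find every occurrence of X on a right-hand side N → α X β: add FIRST(β) \ {ε}, and if β is empty or nullable also add FOLLOW(N). Iterate to a fixed point.

X is the start symbol, so $ ∈ FOLLOW(X).
In X → L X: X is at the end; this adds FOLLOW(X) to itself — nothing new
In L → L X L: X is followed by L, add FIRST(L) \ {ε} = { '/', 'd', 'n', 'y' }

Taking the union: FOLLOW(X) = { $, '/', 'd', 'n', 'y' }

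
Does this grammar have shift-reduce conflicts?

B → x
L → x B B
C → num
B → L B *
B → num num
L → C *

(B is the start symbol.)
Yes — I4: [C → num .] vs [B → num . num]; I5: [B → x .] vs [B → . num num]

Augment with B' → B and build the canonical LR(0) collection (I0 = CLOSURE({[B' → . B]}), then GOTO on every symbol after a dot until no new states appear). It has 12 states:
  I0: { [B → . L B *], [B → . num num], [B → . x], [B' → . B], [C → . num], [L → . C *], [L → . x B B] }  — shift
  I1: { [B' → B .] }  — accept
  I2: { [L → C . *] }  — shift
  I3: { [B → . L B *], [B → . num num], [B → . x], [B → L . B *], [C → . num], [L → . C *], [L → . x B B] }  — shift
  I4: { [B → num . num], [C → num .] }  — shift, reduce
  I5: { [B → . L B *], [B → . num num], [B → . x], [B → x .], [C → . num], [L → . C *], [L → . x B B], [L → x . B B] }  — shift, reduce
  I6: { [B → . L B *], [B → . num num], [B → . x], [C → . num], [L → . C *], [L → . x B B], [L → x B . B] }  — shift
  I7: { [L → x B B .] }  — reduce
  I8: { [B → num num .] }  — reduce
  I9: { [B → L B . *] }  — shift
  I10: { [B → L B * .] }  — reduce
  I11: { [L → C * .] }  — reduce

I4 contains reduce item [C → num .] and shift item [B → num . num] — shift-reduce conflict.
I5 contains reduce item [B → x .] and shift items [B → . num num], [B → . x], [C → . num], [L → . x B B] — shift-reduce conflict.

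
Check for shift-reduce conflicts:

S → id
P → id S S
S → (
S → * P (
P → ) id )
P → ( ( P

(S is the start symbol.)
No shift-reduce conflicts

A shift-reduce conflict occurs when an LR(0) state has both:
  - a complete (reduce) item [A → α .] (dot at the end), and
  - a shift item [B → β . c γ] (dot before a terminal).

Augment with S' → S and build the canonical LR(0) collection (I0 = CLOSURE({[S' → . S]}), then GOTO on every symbol after a dot until no new states appear). It has 16 states:
  I0: { [S → . (], [S → . * P (], [S → . id], [S' → . S] }  — shift
  I1: { [S → ( .] }  — reduce
  I2: { [P → . ( ( P], [P → . ) id )], [P → . id S S], [S → * . P (] }  — shift
  I3: { [S' → S .] }  — accept
  I4: { [S → id .] }  — reduce
  I5: { [P → ( . ( P] }  — shift
  I6: { [P → ) . id )] }  — shift
  I7: { [S → * P . (] }  — shift
  I8: { [P → id . S S], [S → . (], [S → . * P (], [S → . id] }  — shift
  I9: { [P → id S . S], [S → . (], [S → . * P (], [S → . id] }  — shift
  I10: { [P → id S S .] }  — reduce
  I11: { [S → * P ( .] }  — reduce
  I12: { [P → ) id . )] }  — shift
  I13: { [P → ) id ) .] }  — reduce
  I14: { [P → ( ( . P], [P → . ( ( P], [P → . ) id )], [P → . id S S] }  — shift
  I15: { [P → ( ( P .] }  — reduce

No state contains both a complete item and a shift item.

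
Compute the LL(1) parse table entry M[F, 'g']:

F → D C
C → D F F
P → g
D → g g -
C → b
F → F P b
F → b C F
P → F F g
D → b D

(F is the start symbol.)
To find M[F, 'g'], we find productions for F where 'g' is in the predict set (PREDICT(N → α) = (FIRST(α) \ {ε}) ∪ (FOLLOW(N) if α ⇒* ε)).

Relevant sets:
  FIRST(D) = { 'b', 'g' }
  FIRST(F) = { 'b', 'g' }

F → D C: PREDICT = { 'b', 'g' }
  'g' is in predict set, so this production goes in M[F, 'g']
F → F P b: PREDICT = { 'b', 'g' }
  'g' is in predict set, so this production goes in M[F, 'g']
F → b C F: PREDICT = { 'b' }

M[F, 'g'] = F → D C, F → F P b  (a multiply-defined cell — the grammar is not LL(1))

Answer: F → D C, F → F P b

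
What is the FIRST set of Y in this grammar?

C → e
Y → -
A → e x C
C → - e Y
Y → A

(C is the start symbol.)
{ '-', 'e' }

To compute FIRST(Y), examine every production with Y on the left-hand side, reading each right-hand side left to right until a non-nullable symbol is reached.

FIRST sets of the other non-terminals involved (by the same procedure, iterated to a fixed point):
  FIRST(A) = { 'e' }

From Y → -:
  - '-' is a terminal: add '-' and stop
From Y → A:
  - A is a non-terminal: add FIRST(A) \ {ε} = { 'e' }
    A is not nullable, so stop

Collecting: FIRST(Y) = { '-', 'e' }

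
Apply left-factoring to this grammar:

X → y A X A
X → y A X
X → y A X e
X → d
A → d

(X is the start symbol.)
Left-factoring transforms A → αβ₁ | αβ₂ into A → αA' and A' → β₁ | β₂
(α is the longest common prefix among the alternatives). Repeat until
no nonterminal has two alternatives with a common prefix.

Round 1: X has alternatives sharing prefix 'y A X'. Introduce X': X → y A X X'
  Add: X' → A
  Add: X' → ε
  Add: X' → e

No remaining common prefixes — done.

Resulting grammar:
X → y A X X'
X' → A
X' → ε
X' → e
X → d
A → d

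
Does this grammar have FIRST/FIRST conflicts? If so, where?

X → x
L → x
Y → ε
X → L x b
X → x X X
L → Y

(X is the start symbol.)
Yes. X → x / X → L x b on { 'x' }; X → x / X → x X X on { 'x' }; X → L x b / X → x X X on { 'x' }

A FIRST/FIRST conflict occurs when two productions N → α and N → β for the same non-terminal have FIRST(α) ∩ FIRST(β) ≠ ∅ (with ε ∈ FIRST of a nullable right-hand side, so two nullable alternatives also conflict).

FIRST sets of the non-terminals at (or reachable through a nullable prefix from) the front of some alternative:
  FIRST(L) = { 'x', ε }
  FIRST(Y) = { ε }

Productions for X:
  X → x: FIRST = { 'x' }
  X → L x b: FIRST = { 'x' }
  X → x X X: FIRST = { 'x' }
Productions for L:
  L → x: FIRST = { 'x' }
  L → Y: FIRST = { ε }
Y has only one production, so no FIRST/FIRST conflict is possible there.

Conflict for X: X → x and X → L x b
  Overlap: { 'x' }
Conflict for X: X → x and X → x X X
  Overlap: { 'x' }
Conflict for X: X → L x b and X → x X X
  Overlap: { 'x' }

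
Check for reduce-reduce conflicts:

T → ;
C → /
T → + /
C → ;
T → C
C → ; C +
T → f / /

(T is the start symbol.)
Yes — I3: [C → ; .] vs [T → ; .]

Augment with T' → T and build the canonical LR(0) collection (I0 = CLOSURE({[T' → . T]}), then GOTO on every symbol after a dot until no new states appear). It has 13 states:
  I0: { [C → . /], [C → . ; C +], [C → . ;], [T → . + /], [T → . ;], [T → . C], [T → . f / /], [T' → . T] }  — shift
  I1: { [T → + . /] }  — shift
  I2: { [C → / .] }  — reduce
  I3: { [C → . /], [C → . ; C +], [C → . ;], [C → ; . C +], [C → ; .], [T → ; .] }  — shift, 2 reduces
  I4: { [T → C .] }  — reduce
  I5: { [T' → T .] }  — accept
  I6: { [T → f . / /] }  — shift
  I7: { [T → f / . /] }  — shift
  I8: { [T → f / / .] }  — reduce
  I9: { [C → . /], [C → . ; C +], [C → . ;], [C → ; . C +], [C → ; .] }  — shift, reduce
  I10: { [C → ; C . +] }  — shift
  I11: { [C → ; C + .] }  — reduce
  I12: { [T → + / .] }  — reduce

I3 contains complete items [C → ; .], [T → ; .] — reduce-reduce conflict.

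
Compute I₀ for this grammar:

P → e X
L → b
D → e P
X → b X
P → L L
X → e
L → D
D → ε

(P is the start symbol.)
{ [D → . e P], [D → .], [L → . D], [L → . b], [P → . L L], [P → . e X], [P' → . P] }

First, augment the grammar with P' → P
I₀ = CLOSURE({ [P' → . P] }):
  [P' → . P] has the dot before P: add [P → . e X], [P → . L L]
  [P → . L L] has the dot before L: add [L → . b], [L → . D]
  [L → . D] has the dot before D: add [D → . e P], [D → .]
No further items can be added.

I₀ = { [D → . e P], [D → .], [L → . D], [L → . b], [P → . L L], [P → . e X], [P' → . P] }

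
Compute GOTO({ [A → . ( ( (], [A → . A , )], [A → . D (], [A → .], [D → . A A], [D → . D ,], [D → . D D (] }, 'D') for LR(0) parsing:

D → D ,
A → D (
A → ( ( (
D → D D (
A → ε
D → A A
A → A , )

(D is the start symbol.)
{ [A → . ( ( (], [A → . A , )], [A → . D (], [A → .], [A → D . (], [D → . A A], [D → . D ,], [D → . D D (], [D → D . ,], [D → D . D (] }

GOTO(I, 'D') = CLOSURE({ [A → αX.β] : [A → α.Xβ] ∈ I, X = 'D' })

Items with dot before 'D', with the dot advanced:
  [A → . D (] → [A → D . (]
  [D → . D ,] → [D → D . ,]
  [D → . D D (] → [D → D . D (]
Closure of the advanced items:
  [D → D . D (] has the dot before D: add [D → . D ,], [D → . D D (], [D → . A A]
  [D → . A A] has the dot before A: add [A → . D (], [A → . ( ( (], [A → .], [A → . A , )]

GOTO = { [A → . ( ( (], [A → . A , )], [A → . D (], [A → .], [A → D . (], [D → . A A], [D → . D ,], [D → . D D (], [D → D . ,], [D → D . D (] }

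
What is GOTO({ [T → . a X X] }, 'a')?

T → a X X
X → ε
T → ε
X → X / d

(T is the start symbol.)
GOTO(I, 'a') = CLOSURE({ [A → αX.β] : [A → α.Xβ] ∈ I, X = 'a' })

Items with dot before 'a', with the dot advanced:
  [T → . a X X] → [T → a . X X]
Closure of the advanced items:
  [T → a . X X] has the dot before X: add [X → .], [X → . X / d]

GOTO = { [T → a . X X], [X → . X / d], [X → .] }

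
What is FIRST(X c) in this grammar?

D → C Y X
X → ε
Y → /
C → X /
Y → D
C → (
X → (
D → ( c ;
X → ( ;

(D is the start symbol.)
{ '(', 'c' }

FIRST sets of the non-terminals involved (from the grammar, by fixed-point iteration):
  FIRST(X) = { '(', ε }

To compute FIRST(X c), process the symbols left to right:
Symbol X is a non-terminal. Add FIRST(X) \ {ε} = { '(' }
X is nullable (ε ∈ FIRST(X)), continue to the next symbol.
Symbol c is a terminal. Add 'c' and stop.
FIRST(X c) = { '(', 'c' }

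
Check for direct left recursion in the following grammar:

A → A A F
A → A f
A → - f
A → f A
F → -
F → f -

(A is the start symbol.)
Yes, A is left-recursive

Direct left recursion occurs when N → N α for some non-terminal N (the right-hand side begins with the left-hand side itself).

A → A A F: LEFT RECURSIVE (starts with A)
A → A f: LEFT RECURSIVE (starts with A)
A → - f: starts with '-'
A → f A: starts with f
F → -: starts with '-'
F → f -: starts with f

The grammar has direct left recursion on: A.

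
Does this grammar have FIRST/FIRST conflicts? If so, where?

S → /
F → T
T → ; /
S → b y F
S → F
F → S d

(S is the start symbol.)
FIRST sets of the non-terminals at (or reachable through a nullable prefix from) the front of some alternative:
  FIRST(F) = { '/', ';', 'b' }
  FIRST(T) = { ';' }
  FIRST(S) = { '/', ';', 'b' }

Productions for S:
  S → /: FIRST = { '/' }
  S → b y F: FIRST = { 'b' }
  S → F: FIRST = { '/', ';', 'b' }
Productions for F:
  F → T: FIRST = { ';' }
  F → S d: FIRST = { '/', ';', 'b' }
T has only one production, so no FIRST/FIRST conflict is possible there.

Conflict for S: S → / and S → F
  Overlap: { '/' }
Conflict for S: S → b y F and S → F
  Overlap: { 'b' }
Conflict for F: F → T and F → S d
  Overlap: { ';' }

Answer: Yes. S → '/' / S → F on { '/' }; S → b y F / S → F on { 'b' }; F → T / F → S d on { ';' }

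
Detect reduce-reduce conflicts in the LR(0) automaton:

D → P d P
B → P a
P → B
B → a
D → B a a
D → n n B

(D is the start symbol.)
Augment with D' → D and build the canonical LR(0) collection (I0 = CLOSURE({[D' → . D]}), then GOTO on every symbol after a dot until no new states appear). It has 15 states:
  I0: { [B → . P a], [B → . a], [D → . B a a], [D → . P d P], [D → . n n B], [D' → . D], [P → . B] }  — shift
  I1: { [D → B . a a], [P → B .] }  — shift, reduce
  I2: { [D' → D .] }  — accept
  I3: { [B → P . a], [D → P . d P] }  — shift
  I4: { [B → a .] }  — reduce
  I5: { [D → n . n B] }  — shift
  I6: { [B → . P a], [B → . a], [D → n n . B], [P → . B] }  — shift
  I7: { [D → n n B .], [P → B .] }  — 2 reduces
  I8: { [B → P . a] }  — shift
  I9: { [B → P a .] }  — reduce
  I10: { [B → . P a], [B → . a], [D → P d . P], [P → . B] }  — shift
  I11: { [P → B .] }  — reduce
  I12: { [B → P . a], [D → P d P .] }  — shift, reduce
  I13: { [D → B a . a] }  — shift
  I14: { [D → B a a .] }  — reduce

I7 contains complete items [D → n n B .], [P → B .] — reduce-reduce conflict.

Answer: Yes — I7: [D → n n B .] vs [P → B .]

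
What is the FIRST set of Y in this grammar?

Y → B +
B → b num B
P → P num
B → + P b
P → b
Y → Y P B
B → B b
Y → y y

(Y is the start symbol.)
FIRST sets of the other non-terminals involved (by the same procedure, iterated to a fixed point):
  FIRST(B) = { '+', 'b' }

From Y → B +:
  - B is a non-terminal: add FIRST(B) \ {ε} = { '+', 'b' }
    B is not nullable, so stop
From Y → Y P B:
  - Y is the symbol being defined: contributes nothing new
    Y is not nullable, so stop
From Y → y y:
  - y is a terminal: add 'y' and stop

Collecting: FIRST(Y) = { '+', 'b', 'y' }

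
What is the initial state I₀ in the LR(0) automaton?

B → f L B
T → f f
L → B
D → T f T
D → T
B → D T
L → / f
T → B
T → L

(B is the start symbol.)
First, augment the grammar with B' → B
I₀ = CLOSURE({ [B' → . B] }):
  [B' → . B] has the dot before B: add [B → . f L B], [B → . D T]
  [B → . D T] has the dot before D: add [D → . T f T], [D → . T]
  [D → . T f T] has the dot before T: add [T → . f f], [T → . B], [T → . L]
  [T → . L] has the dot before L: add [L → . B], [L → . / f]
No further items can be added.

I₀ = { [B → . D T], [B → . f L B], [B' → . B], [D → . T f T], [D → . T], [L → . / f], [L → . B], [T → . B], [T → . L], [T → . f f] }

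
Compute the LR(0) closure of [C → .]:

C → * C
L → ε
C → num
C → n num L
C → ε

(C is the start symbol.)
To compute CLOSURE, for each item [A → α.Bβ] where B is a non-terminal, add [B → .γ] for all productions B → γ; repeat for the newly added items until nothing changes.

Start with: [C → .]
The dot is at the end, so nothing is added.

CLOSURE = { [C → .] }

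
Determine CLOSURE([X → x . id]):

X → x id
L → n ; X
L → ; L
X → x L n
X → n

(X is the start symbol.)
{ [X → x . id] }

To compute CLOSURE, for each item [A → α.Bβ] where B is a non-terminal, add [B → .γ] for all productions B → γ; repeat for the newly added items until nothing changes.

Start with: [X → x . id]
The dot precedes the terminal id, so nothing is added.

CLOSURE = { [X → x . id] }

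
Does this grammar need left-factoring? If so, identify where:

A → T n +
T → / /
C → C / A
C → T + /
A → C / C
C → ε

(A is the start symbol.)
No, left-factoring is not needed

Left-factoring is needed when two productions for the same non-terminal
share a common prefix on the right-hand side.

Productions for A:
  A → T n +
  A → C / C
Productions for C:
  C → C / A
  C → T + /
  C → ε

No common prefixes found.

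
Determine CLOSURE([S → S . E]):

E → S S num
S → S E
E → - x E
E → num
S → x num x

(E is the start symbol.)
To compute CLOSURE, for each item [A → α.Bβ] where B is a non-terminal, add [B → .γ] for all productions B → γ; repeat for the newly added items until nothing changes.

Start with: [S → S . E]
  [S → S . E] has the dot before E: add [E → . S S num], [E → . - x E], [E → . num]
  [E → . S S num] has the dot before S: add [S → . S E], [S → . x num x]
No further items can be added.

CLOSURE = { [E → . - x E], [E → . S S num], [E → . num], [S → . S E], [S → . x num x], [S → S . E] }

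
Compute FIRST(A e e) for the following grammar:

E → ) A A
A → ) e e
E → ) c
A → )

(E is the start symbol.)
FIRST sets of the non-terminals involved (from the grammar, by fixed-point iteration):
  FIRST(A) = { ')' }

To compute FIRST(A e e), process the symbols left to right:
Symbol A is a non-terminal. Add FIRST(A) \ {ε} = { ')' }
A is not nullable (ε ∉ FIRST(A)), so stop here.
FIRST(A e e) = { ')' }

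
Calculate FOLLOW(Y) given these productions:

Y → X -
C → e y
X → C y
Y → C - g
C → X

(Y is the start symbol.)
To compute FOLLOW(Y), find every occurrence of Y on a right-hand side N → α Y β: add FIRST(β) \ {ε}, and if β is empty or nullable also add FOLLOW(N). Iterate to a fixed point.

Y is the start symbol, so $ ∈ FOLLOW(Y).
Y does not occur on any right-hand side.

Taking the union: FOLLOW(Y) = { $ }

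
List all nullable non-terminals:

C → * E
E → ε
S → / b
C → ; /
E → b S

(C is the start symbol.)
A non-terminal is nullable if it can derive ε (the empty string): either it has an ε-production, or it has a production whose right-hand side consists entirely of nullable non-terminals.

ε-productions: E → ε
So E is immediately nullable.
No further non-terminal can be added: every production for the remaining non-terminals contains a terminal or a non-nullable non-terminal.
Nullable = { 'E' }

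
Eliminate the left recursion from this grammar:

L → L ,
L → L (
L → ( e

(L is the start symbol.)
L is directly left-recursive. The standard transformation for
  A → A α₁ | ... | A α_m | β₁ | ... | β_n
is
  A  → β₁ A' | ... | β_n A'
  A' → α₁ A' | ... | α_m A' | ε

L → ( e becomes L → ( e L'
L → L , becomes L' → , L'
L → L ( becomes L' → ( L'
Add L' → ε

Resulting grammar:
L → ( e L'
L' → , L'
L' → ( L'
L' → ε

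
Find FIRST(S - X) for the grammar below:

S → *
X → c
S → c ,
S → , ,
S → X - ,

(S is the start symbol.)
{ '*', ',', 'c' }

FIRST sets of the non-terminals involved (from the grammar, by fixed-point iteration):
  FIRST(S) = { '*', ',', 'c' }

To compute FIRST(S - X), process the symbols left to right:
Symbol S is a non-terminal. Add FIRST(S) \ {ε} = { '*', ',', 'c' }
S is not nullable (ε ∉ FIRST(S)), so stop here.
FIRST(S - X) = { '*', ',', 'c' }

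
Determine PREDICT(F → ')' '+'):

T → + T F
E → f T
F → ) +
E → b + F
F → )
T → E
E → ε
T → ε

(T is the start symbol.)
{ ')' }

PREDICT(F → ')' '+') = (FIRST(RHS) \ {ε}) ∪ (FOLLOW(F) if ε ∈ FIRST(RHS), i.e. RHS ⇒* ε)
FIRST(')' '+') = { ')' }
ε ∉ FIRST(')' '+'), so FOLLOW(F) is not added.
PREDICT(F → ')' '+') = { ')' }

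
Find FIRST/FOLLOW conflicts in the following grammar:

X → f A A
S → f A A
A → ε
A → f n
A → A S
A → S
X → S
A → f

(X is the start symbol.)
A FIRST/FOLLOW conflict occurs when a non-terminal N has a nullable alternative N → β (β ⇒* ε) and another alternative N → α with FIRST(α) ∩ FOLLOW(N) ≠ ∅: on such a lookahead the parser cannot decide between expanding α and letting N vanish via β.

Nullable non-terminals: A.
FIRST sets used below: FIRST(A) = { 'f', ε }, FIRST(S) = { 'f' }

A: nullable alternative(s) A → ε; FOLLOW(A) = { $, 'f' }
  A → ε: FIRST \ {ε} = { } — this is the only nullable alternative, skip
  A → f n: FIRST \ {ε} = { 'f' } — overlaps FOLLOW(A) on { 'f' }: CONFLICT
  A → A S: FIRST \ {ε} = { 'f' } — overlaps FOLLOW(A) on { 'f' }: CONFLICT
  A → S: FIRST \ {ε} = { 'f' } — overlaps FOLLOW(A) on { 'f' }: CONFLICT
  A → f: FIRST \ {ε} = { 'f' } — overlaps FOLLOW(A) on { 'f' }: CONFLICT

S, X have no nullable alternative, so no FIRST/FOLLOW check is needed there.

So the grammar has 4 FIRST/FOLLOW conflicts (marked CONFLICT above).

Answer: Yes. A → f n with FOLLOW(A) on { 'f' }; A → A S with FOLLOW(A) on { 'f' }; A → S with FOLLOW(A) on { 'f' }; A → f with FOLLOW(A) on { 'f' }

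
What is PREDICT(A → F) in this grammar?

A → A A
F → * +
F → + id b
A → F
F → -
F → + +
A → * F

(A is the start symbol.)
PREDICT(A → F) = (FIRST(RHS) \ {ε}) ∪ (FOLLOW(A) if ε ∈ FIRST(RHS), i.e. RHS ⇒* ε)
FIRST(F) = { '*', '+', '-' }
FIRST(F) = { '*', '+', '-' }
ε ∉ FIRST(F), so FOLLOW(A) is not added.
PREDICT(A → F) = { '*', '+', '-' }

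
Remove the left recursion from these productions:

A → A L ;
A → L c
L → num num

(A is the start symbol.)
A is directly left-recursive. The standard transformation for
  A → A α₁ | ... | A α_m | β₁ | ... | β_n
is
  A  → β₁ A' | ... | β_n A'
  A' → α₁ A' | ... | α_m A' | ε

A → L c becomes A → L c A'
A → A L ; becomes A' → L ; A'
Add A' → ε

Productions for other non-terminals are unchanged:
  L → num num

Resulting grammar:
A → L c A'
A' → L ; A'
A' → ε
L → num num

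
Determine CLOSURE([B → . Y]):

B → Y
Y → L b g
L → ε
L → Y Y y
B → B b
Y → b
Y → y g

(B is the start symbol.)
To compute CLOSURE, for each item [A → α.Bβ] where B is a non-terminal, add [B → .γ] for all productions B → γ; repeat for the newly added items until nothing changes.

Start with: [B → . Y]
  [B → . Y] has the dot before Y: add [Y → . L b g], [Y → . b], [Y → . y g]
  [Y → . L b g] has the dot before L: add [L → .], [L → . Y Y y]
No further items can be added.

CLOSURE = { [B → . Y], [L → . Y Y y], [L → .], [Y → . L b g], [Y → . b], [Y → . y g] }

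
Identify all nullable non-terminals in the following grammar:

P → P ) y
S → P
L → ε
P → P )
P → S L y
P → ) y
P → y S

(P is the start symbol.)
{ 'L' }

A non-terminal is nullable if it can derive ε (the empty string): either it has an ε-production, or it has a production whose right-hand side consists entirely of nullable non-terminals.

ε-productions: L → ε
So L is immediately nullable.
No further non-terminal can be added: every production for the remaining non-terminals contains a terminal or a non-nullable non-terminal.
Nullable = { 'L' }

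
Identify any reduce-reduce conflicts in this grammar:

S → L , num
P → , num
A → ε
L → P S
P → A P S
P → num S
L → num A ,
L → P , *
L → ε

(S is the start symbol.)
Yes — I0: [A → .] vs [L → .]; I4: [A → .] vs [L → .]; I6: [A → .] vs [L → .]; I10: [A → .] vs [L → .]; I11: [A → .] vs [L → .]

A reduce-reduce conflict occurs when an LR(0) state has two complete items [A → α .] and [B → β .] — both call for a reduction, and with no lookahead the parser cannot choose between them.

Augment with S' → S and build the canonical LR(0) collection (I0 = CLOSURE({[S' → . S]}), then GOTO on every symbol after a dot until no new states appear). It has 19 states:
  I0: { [A → .], [L → . P , *], [L → . P S], [L → . num A ,], [L → .], [P → . , num], [P → . A P S], [P → . num S], [S → . L , num], [S' → . S] }  — shift, 2 reduces
  I1: { [P → , . num] }  — shift
  I2: { [A → .], [P → . , num], [P → . A P S], [P → . num S], [P → A . P S] }  — shift, reduce
  I3: { [S → L . , num] }  — shift
  I4: { [A → .], [L → . P , *], [L → . P S], [L → . num A ,], [L → .], [L → P . , *], [L → P . S], [P → . , num], [P → . A P S], [P → . num S], [S → . L , num] }  — shift, 2 reduces
  I5: { [S' → S .] }  — accept
  I6: { [A → .], [L → . P , *], [L → . P S], [L → . num A ,], [L → .], [L → num . A ,], [P → . , num], [P → . A P S], [P → . num S], [P → num . S], [S → . L , num] }  — shift, 2 reduces
  I7: { [A → .], [L → num A . ,], [P → . , num], [P → . A P S], [P → . num S], [P → A . P S] }  — shift, reduce
  I8: { [P → num S .] }  — reduce
  I9: { [L → num A , .], [P → , . num] }  — shift, reduce
  I10: { [A → .], [L → . P , *], [L → . P S], [L → . num A ,], [L → .], [P → . , num], [P → . A P S], [P → . num S], [P → A P . S], [S → . L , num] }  — shift, 2 reduces
  I11: { [A → .], [L → . P , *], [L → . P S], [L → . num A ,], [L → .], [P → . , num], [P → . A P S], [P → . num S], [P → num . S], [S → . L , num] }  — shift, 2 reduces
  I12: { [P → A P S .] }  — reduce
  I13: { [P → , num .] }  — reduce
  I14: { [L → P , . *], [P → , . num] }  — shift
  I15: { [L → P S .] }  — reduce
  I16: { [L → P , * .] }  — reduce
  I17: { [S → L , . num] }  — shift
  I18: { [S → L , num .] }  — reduce

I0 contains complete items [A → .], [L → .] — reduce-reduce conflict.
I4 contains complete items [A → .], [L → .] — reduce-reduce conflict.
I6 contains complete items [A → .], [L → .] — reduce-reduce conflict.
I10 contains complete items [A → .], [L → .] — reduce-reduce conflict.
I11 contains complete items [A → .], [L → .] — reduce-reduce conflict.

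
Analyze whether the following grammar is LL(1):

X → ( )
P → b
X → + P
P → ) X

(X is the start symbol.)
For X:
  PREDICT(X → '(' ')') = { '(' }
  PREDICT(X → '+' P) = { '+' }
For P:
  PREDICT(P → b) = { 'b' }
  PREDICT(P → ')' X) = { ')' }

All predict sets are disjoint. The grammar IS LL(1).

Answer: Yes, the grammar is LL(1).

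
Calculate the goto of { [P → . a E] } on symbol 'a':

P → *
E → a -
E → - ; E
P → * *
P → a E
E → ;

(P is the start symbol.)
GOTO(I, 'a') = CLOSURE({ [A → αX.β] : [A → α.Xβ] ∈ I, X = 'a' })

Items with dot before 'a', with the dot advanced:
  [P → . a E] → [P → a . E]
Closure of the advanced items:
  [P → a . E] has the dot before E: add [E → . a -], [E → . - ; E], [E → . ;]

GOTO = { [E → . - ; E], [E → . ;], [E → . a -], [P → a . E] }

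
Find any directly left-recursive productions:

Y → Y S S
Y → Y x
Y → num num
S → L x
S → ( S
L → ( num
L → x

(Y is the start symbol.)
Yes, Y is left-recursive

Y → Y S S: LEFT RECURSIVE (starts with Y)
Y → Y x: LEFT RECURSIVE (starts with Y)
Y → num num: starts with num
S → L x: starts with L
S → ( S: starts with '('
L → ( num: starts with '('
L → x: starts with x

The grammar has direct left recursion on: Y.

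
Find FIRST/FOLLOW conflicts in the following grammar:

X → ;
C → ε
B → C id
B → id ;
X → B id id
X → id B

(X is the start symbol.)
No FIRST/FOLLOW conflicts.

A FIRST/FOLLOW conflict occurs when a non-terminal N has a nullable alternative N → β (β ⇒* ε) and another alternative N → α with FIRST(α) ∩ FOLLOW(N) ≠ ∅: on such a lookahead the parser cannot decide between expanding α and letting N vanish via β.

Nullable non-terminals: C.
C has a nullable alternative but only one production, so nothing to check.

B, X have no nullable alternative, so no FIRST/FOLLOW check is needed there.

No FIRST/FOLLOW conflicts found.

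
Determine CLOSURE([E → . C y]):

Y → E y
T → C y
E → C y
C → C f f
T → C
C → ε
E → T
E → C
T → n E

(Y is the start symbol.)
To compute CLOSURE, for each item [A → α.Bβ] where B is a non-terminal, add [B → .γ] for all productions B → γ; repeat for the newly added items until nothing changes.

Start with: [E → . C y]
  [E → . C y] has the dot before C: add [C → . C f f], [C → .]
No further items can be added.

CLOSURE = { [C → . C f f], [C → .], [E → . C y] }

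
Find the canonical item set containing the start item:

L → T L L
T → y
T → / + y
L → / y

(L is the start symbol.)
First, augment the grammar with L' → L
I₀ = CLOSURE({ [L' → . L] }):
  [L' → . L] has the dot before L: add [L → . T L L], [L → . / y]
  [L → . T L L] has the dot before T: add [T → . y], [T → . / + y]
No further items can be added.

I₀ = { [L → . / y], [L → . T L L], [L' → . L], [T → . / + y], [T → . y] }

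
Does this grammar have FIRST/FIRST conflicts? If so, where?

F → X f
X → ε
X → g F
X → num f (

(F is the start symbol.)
Productions for X:
  X → ε: FIRST = { ε }
  X → g F: FIRST = { 'g' }
  X → num f (: FIRST = { 'num' }
F has only one production, so no FIRST/FIRST conflict is possible there.

All alternatives of each non-terminal have pairwise disjoint FIRST sets.

Answer: No FIRST/FIRST conflicts.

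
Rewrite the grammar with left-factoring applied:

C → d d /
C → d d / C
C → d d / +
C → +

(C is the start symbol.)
Left-factoring transforms A → αβ₁ | αβ₂ into A → αA' and A' → β₁ | β₂
(α is the longest common prefix among the alternatives). Repeat until
no nonterminal has two alternatives with a common prefix.

Round 1: C has alternatives sharing prefix 'd d /'. Introduce C': C → d d / C'
  Add: C' → ε
  Add: C' → C
  Add: C' → +

No remaining common prefixes — done.

Resulting grammar:
C → d d / C'
C' → ε
C' → C
C' → +
C → +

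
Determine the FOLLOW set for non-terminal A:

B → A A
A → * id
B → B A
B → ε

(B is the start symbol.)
{ $, '*' }

In B → A A: A is followed by A, add FIRST(A) \ {ε} = { '*' }
In B → A A: A is at the end, add FOLLOW(B)
In B → B A: A is at the end, add FOLLOW(B)

The FOLLOW sets referred to above (computed the same way, to a fixed point):
  FOLLOW(B) = { $, '*' }

Taking the union: FOLLOW(A) = { $, '*' }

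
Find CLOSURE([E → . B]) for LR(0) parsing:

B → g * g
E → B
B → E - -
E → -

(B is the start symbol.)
Start with: [E → . B]
  [E → . B] has the dot before B: add [B → . g * g], [B → . E - -]
  [B → . E - -] has the dot before E: add [E → . -]
No further items can be added.

CLOSURE = { [B → . E - -], [B → . g * g], [E → . -], [E → . B] }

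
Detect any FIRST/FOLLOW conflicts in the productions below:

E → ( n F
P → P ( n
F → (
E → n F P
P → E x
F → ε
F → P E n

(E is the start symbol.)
A FIRST/FOLLOW conflict occurs when a non-terminal N has a nullable alternative N → β (β ⇒* ε) and another alternative N → α with FIRST(α) ∩ FOLLOW(N) ≠ ∅: on such a lookahead the parser cannot decide between expanding α and letting N vanish via β.

Nullable non-terminals: F.
FIRST sets used below: FIRST(P) = { '(', 'n' }

F: nullable alternative(s) F → ε; FOLLOW(F) = { $, '(', 'n', 'x' }
  F → (: FIRST \ {ε} = { '(' } — overlaps FOLLOW(F) on { '(' }: CONFLICT
  F → ε: FIRST \ {ε} = { } — this is the only nullable alternative, skip
  F → P E n: FIRST \ {ε} = { '(', 'n' } — overlaps FOLLOW(F) on { '(', 'n' }: CONFLICT

E, P have no nullable alternative, so no FIRST/FOLLOW check is needed there.

So the grammar has 2 FIRST/FOLLOW conflicts (marked CONFLICT above).

Answer: Yes. F → '(' with FOLLOW(F) on { '(' }; F → P E n with FOLLOW(F) on { '(', 'n' }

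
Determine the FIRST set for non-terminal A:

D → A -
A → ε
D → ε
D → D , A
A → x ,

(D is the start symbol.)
To compute FIRST(A), examine every production with A on the left-hand side, reading each right-hand side left to right until a non-nullable symbol is reached.

From A → ε:
  - ε-production, so ε ∈ FIRST(A)
From A → x ,:
  - x is a terminal: add 'x' and stop

Collecting: FIRST(A) = { 'x', ε }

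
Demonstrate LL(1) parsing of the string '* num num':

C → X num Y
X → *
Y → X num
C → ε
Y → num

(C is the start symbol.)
Stack is shown with the top on the left.

Stack      Input        Action
------------------------------
C $        * num num $  output C → X num Y
X num Y $  * num num $  output X → *
* num Y $  * num num $  match '*'
num Y $    num num $    match 'num'
Y $        num $        output Y → num
num $      num $        match 'num'
$          $            accept

The string is accepted.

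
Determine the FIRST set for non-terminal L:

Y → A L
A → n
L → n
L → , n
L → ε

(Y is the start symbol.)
{ ',', 'n', ε }

From L → n:
  - n is a terminal: add 'n' and stop
From L → , n:
  - ',' is a terminal: add ',' and stop
From L → ε:
  - ε-production, so ε ∈ FIRST(L)

Collecting: FIRST(L) = { ',', 'n', ε }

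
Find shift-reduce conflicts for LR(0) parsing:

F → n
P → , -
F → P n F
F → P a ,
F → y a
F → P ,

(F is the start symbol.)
No shift-reduce conflicts

A shift-reduce conflict occurs when an LR(0) state has both:
  - a complete (reduce) item [A → α .] (dot at the end), and
  - a shift item [B → β . c γ] (dot before a terminal).

Augment with F' → F and build the canonical LR(0) collection (I0 = CLOSURE({[F' → . F]}), then GOTO on every symbol after a dot until no new states appear). It has 13 states:
  I0: { [F → . P ,], [F → . P a ,], [F → . P n F], [F → . n], [F → . y a], [F' → . F], [P → . , -] }  — shift
  I1: { [P → , . -] }  — shift
  I2: { [F' → F .] }  — accept
  I3: { [F → P . ,], [F → P . a ,], [F → P . n F] }  — shift
  I4: { [F → n .] }  — reduce
  I5: { [F → y . a] }  — shift
  I6: { [F → y a .] }  — reduce
  I7: { [F → P , .] }  — reduce
  I8: { [F → P a . ,] }  — shift
  I9: { [F → . P ,], [F → . P a ,], [F → . P n F], [F → . n], [F → . y a], [F → P n . F], [P → . , -] }  — shift
  I10: { [F → P n F .] }  — reduce
  I11: { [F → P a , .] }  — reduce
  I12: { [P → , - .] }  — reduce

No state contains both a complete item and a shift item.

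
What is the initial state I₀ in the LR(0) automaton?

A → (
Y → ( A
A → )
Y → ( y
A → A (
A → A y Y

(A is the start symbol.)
{ [A → . (], [A → . )], [A → . A (], [A → . A y Y], [A' → . A] }

First, augment the grammar with A' → A
I₀ = CLOSURE({ [A' → . A] }):
  [A' → . A] has the dot before A: add [A → . (], [A → . )], [A → . A (], [A → . A y Y]
No further items can be added.

I₀ = { [A → . (], [A → . )], [A → . A (], [A → . A y Y], [A' → . A] }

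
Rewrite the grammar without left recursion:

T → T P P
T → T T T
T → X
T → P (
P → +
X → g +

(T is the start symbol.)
T → X T'
T → P ( T'
T' → P P T'
T' → T T T'
T' → ε
P → +
X → g +

T is directly left-recursive. The standard transformation for
  A → A α₁ | ... | A α_m | β₁ | ... | β_n
is
  A  → β₁ A' | ... | β_n A'
  A' → α₁ A' | ... | α_m A' | ε

T → X becomes T → X T'
T → P ( becomes T → P ( T'
T → T P P becomes T' → P P T'
T → T T T becomes T' → T T T'
Add T' → ε

Productions for other non-terminals are unchanged:
  P → +
  X → g +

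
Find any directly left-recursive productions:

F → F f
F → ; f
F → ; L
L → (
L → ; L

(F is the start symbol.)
Yes, F is left-recursive

F → F f: LEFT RECURSIVE (starts with F)
F → ; f: starts with ';'
F → ; L: starts with ';'
L → (: starts with '('
L → ; L: starts with ';'

The grammar has direct left recursion on: F.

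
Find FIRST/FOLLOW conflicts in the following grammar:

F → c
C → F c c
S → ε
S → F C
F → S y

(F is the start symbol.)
Nullable non-terminals: S.
FIRST sets used below: FIRST(F) = { 'c', 'y' }

S: nullable alternative(s) S → ε; FOLLOW(S) = { 'y' }
  S → ε: FIRST \ {ε} = { } — this is the only nullable alternative, skip
  S → F C: FIRST \ {ε} = { 'c', 'y' } — overlaps FOLLOW(S) on { 'y' }: CONFLICT

C, F have no nullable alternative, so no FIRST/FOLLOW check is needed there.

So the grammar has 1 FIRST/FOLLOW conflict (marked CONFLICT above).

Answer: Yes. S → F C with FOLLOW(S) on { 'y' }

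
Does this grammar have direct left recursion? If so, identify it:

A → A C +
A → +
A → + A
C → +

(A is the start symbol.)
Yes, A is left-recursive

A → A C +: LEFT RECURSIVE (starts with A)
A → +: starts with '+'
A → + A: starts with '+'
C → +: starts with '+'

The grammar has direct left recursion on: A.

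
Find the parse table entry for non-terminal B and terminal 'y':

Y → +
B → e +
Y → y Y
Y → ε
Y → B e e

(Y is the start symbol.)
To find M[B, 'y'], we find productions for B where 'y' is in the predict set (PREDICT(N → α) = (FIRST(α) \ {ε}) ∪ (FOLLOW(N) if α ⇒* ε)).

B → e +: PREDICT = { 'e' }

M[B, 'y'] is empty (no production applies)

Answer: Empty (error entry)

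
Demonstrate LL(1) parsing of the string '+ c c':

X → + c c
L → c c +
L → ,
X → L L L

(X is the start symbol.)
LL(1) parsing maintains a stack (initially the start symbol over $) and the input. At each step: if the stack top is a terminal, match it against the current input token; if it is a non-terminal N, replace it with the RHS of M[N, lookahead] (the unique production whose predict set contains the lookahead).

Stack is shown with the top on the left.

Stack    Input    Action
------------------------
X $      + c c $  output X → + c c
+ c c $  + c c $  match '+'
c c $    c c $    match 'c'
c $      c $      match 'c'
$        $        accept

The string is accepted.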